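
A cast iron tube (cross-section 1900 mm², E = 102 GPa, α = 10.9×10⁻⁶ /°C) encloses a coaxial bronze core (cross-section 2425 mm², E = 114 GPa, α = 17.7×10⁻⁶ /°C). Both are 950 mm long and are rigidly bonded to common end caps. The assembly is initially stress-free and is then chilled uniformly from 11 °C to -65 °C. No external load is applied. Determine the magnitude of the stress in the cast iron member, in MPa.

The bronze has the larger α, so on cooling it would change length more than the cast iron if both were free. The rigid plates force a common final length, so the bronze is put into tension and the cast iron into compression, with equal and opposite forces P (no external load).
Setting the final lengths equal and cancelling L: (α₁ − α₂)ΔT = P/(A₁E₁) + P/(A₂E₂).
|α₁ − α₂|·ΔT = 6.8×10⁻⁶ × 76 = 0.0005168.
1/(A₁E₁) + 1/(A₂E₂) = 1/(1900×102×10³) + 1/(2425×114×10³) = 8.777×10⁻⁹ N⁻¹.
So P = 0.0005168 / 8.777×10⁻⁹ = 58.88 kN.
σ_{cast iron} = P/A₁ = 58880/1900 = 30.99 MPa, compressive.

σ ≈ 31 MPa (compressive)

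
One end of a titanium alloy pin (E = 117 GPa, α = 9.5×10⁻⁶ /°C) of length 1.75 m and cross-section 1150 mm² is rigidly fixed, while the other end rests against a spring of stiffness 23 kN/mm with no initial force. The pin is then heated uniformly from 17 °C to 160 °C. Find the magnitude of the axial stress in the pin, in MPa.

σ ≈ 36.6 MPa (compressive)

The unrestrained thermal change is αΔT L = 9.5×10⁻⁶ × 143 × 1750 = 2.377 mm.
With a force P in the spring, the elastic change of the pin is PL/(AE) and that of the spring is P/k; compatibility requires their sum to equal δ_free.
P [ L/(AE) + 1/k ] = δ_free → P [ 1750/(1150×117×10³) + 1/(23×10³) ] = 2.377.
P = 2.377 / 5.648×10⁻⁵ = 42090 N.
σ = P/A = 42090/1150 = 36.6 MPa.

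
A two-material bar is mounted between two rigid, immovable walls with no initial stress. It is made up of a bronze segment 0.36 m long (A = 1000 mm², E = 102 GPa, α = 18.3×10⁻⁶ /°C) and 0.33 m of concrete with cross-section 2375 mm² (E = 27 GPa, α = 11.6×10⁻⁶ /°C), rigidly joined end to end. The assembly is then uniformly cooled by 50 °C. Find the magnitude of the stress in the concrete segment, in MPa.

σ ≈ 25.3 MPa (tensile)

If the supports were absent, the total length change would be Σ αᵢΔT Lᵢ = 18.3×10⁻⁶×50×360 + 11.6×10⁻⁶×50×330 = 0.5208 mm.
Since the ends are fixed, an axial force P builds up, equal in every segment, with P · Σ Lᵢ/(AᵢEᵢ) = δ_free.
Σ Lᵢ/(AᵢEᵢ) = 360/(1000×102×10³) + 330/(2375×27×10³) = 8.676×10⁻⁶ mm/N.
P = 0.5208 / 8.676×10⁻⁶ = 60030 N = 60.03 kN, tensile.
σ_{concrete} = P / A = 60030 / 2375 = 25.28 MPa.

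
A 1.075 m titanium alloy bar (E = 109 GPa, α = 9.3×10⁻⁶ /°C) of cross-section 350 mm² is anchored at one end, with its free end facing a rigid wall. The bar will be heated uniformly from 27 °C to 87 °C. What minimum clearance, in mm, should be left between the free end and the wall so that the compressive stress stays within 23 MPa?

Free expansion if unrestrained: δ_free = αΔT L = 9.3×10⁻⁶ × 60 × 1075 = 0.5998 mm.
A stress of 23 MPa corresponds to the wall pushing the bar back by σL/E = 23×1075/(109×10³) = 0.2268 mm.
So the gap has to take up the difference, g_min = δ_free − σL/E = 0.5998 − 0.2268 = 0.373 mm.

g ≈ 0.373 mm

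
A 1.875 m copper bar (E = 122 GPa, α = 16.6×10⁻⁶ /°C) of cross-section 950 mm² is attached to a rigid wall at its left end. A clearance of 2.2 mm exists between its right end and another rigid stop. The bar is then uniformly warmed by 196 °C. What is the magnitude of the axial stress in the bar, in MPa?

Free thermal elongation = αΔT L = 16.6×10⁻⁶ × 196 × 1875 = 6.101 mm.
After closing the 2.2 mm clearance, 6.101 − 2.2 = 3.901 mm of expansion remains to be suppressed by the wall.
That suppressed elongation corresponds to σ = E·Δ/L = 122×10³ × 3.901/1875 = 253.8 MPa.

σ ≈ 254 MPa (compressive)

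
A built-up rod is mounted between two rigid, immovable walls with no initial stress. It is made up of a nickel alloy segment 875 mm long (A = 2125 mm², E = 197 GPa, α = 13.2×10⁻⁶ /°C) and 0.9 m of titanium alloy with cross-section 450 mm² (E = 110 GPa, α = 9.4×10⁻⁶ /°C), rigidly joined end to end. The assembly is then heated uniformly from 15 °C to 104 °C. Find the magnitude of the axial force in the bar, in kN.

P ≈ 87.8 kN (compressive)

If the supports were absent, the total length change would be Σ αᵢΔT Lᵢ = 13.2×10⁻⁶×89×875 + 9.4×10⁻⁶×89×900 = 1.781 mm.
The rigid supports impose zero overall length change; the single axial force P common to all segments must satisfy P Σ Lᵢ/(AᵢEᵢ) = δ_free.
The series flexibility is Σ Lᵢ/(AᵢEᵢ) = 875/(2125×197×10³) + 900/(450×110×10³) = 2.027×10⁻⁵ mm/N.
So P = 1.781 / 2.027×10⁻⁵ = 87.85 kN, compressive.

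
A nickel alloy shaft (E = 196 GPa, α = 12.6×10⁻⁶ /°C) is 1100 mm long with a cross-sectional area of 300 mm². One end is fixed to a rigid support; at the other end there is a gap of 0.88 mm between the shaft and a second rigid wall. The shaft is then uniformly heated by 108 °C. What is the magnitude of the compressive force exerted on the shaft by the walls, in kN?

If the wall were absent the shaft would grow by αΔT L = 12.6×10⁻⁶ × 108 × 1100 = 1.497 mm.
After closing the 0.88 mm clearance, 1.497 − 0.88 = 0.6169 mm of expansion remains to be suppressed by the wall.
So σ = E(δ_free − g)/L = 196×10³ × 0.6169/1100 = 109.9 MPa.
Force on the wall = σA = 109.9 × 300 mm² = 32.98 kN.

P ≈ 33 kN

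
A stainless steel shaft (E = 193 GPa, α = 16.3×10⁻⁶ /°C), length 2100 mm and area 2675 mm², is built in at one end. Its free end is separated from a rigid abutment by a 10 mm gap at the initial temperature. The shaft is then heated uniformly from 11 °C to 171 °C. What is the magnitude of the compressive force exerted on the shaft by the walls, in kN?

Free thermal elongation = αΔT L = 16.3×10⁻⁶ × 160 × 2100 = 5.477 mm.
Since δ_free = 5.48 mm is less than the 10 mm gap, the shaft never touches the wall. No axial force develops.

P ≈ 0 kN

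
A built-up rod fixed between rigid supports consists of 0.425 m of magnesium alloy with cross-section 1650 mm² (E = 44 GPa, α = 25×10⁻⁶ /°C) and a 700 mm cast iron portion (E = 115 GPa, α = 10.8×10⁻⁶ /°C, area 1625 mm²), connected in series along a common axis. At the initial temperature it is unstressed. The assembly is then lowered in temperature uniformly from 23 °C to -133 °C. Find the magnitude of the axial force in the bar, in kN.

P ≈ 296 kN (tensile)

Free thermal contraction of the whole bar: Σ αᵢΔT Lᵢ = 25×10⁻⁶×156×425 + 10.8×10⁻⁶×156×700 = 2.837 mm.
The walls prevent any net length change, so an axial force P (same in every segment) develops. Compatibility: P · Σ Lᵢ/(AᵢEᵢ) = δ_free.
The series flexibility is Σ Lᵢ/(AᵢEᵢ) = 425/(1650×44×10³) + 700/(1625×115×10³) = 9.6×10⁻⁶ mm/N.
So P = 2.837 / 9.6×10⁻⁶ = 295.5 kN, tensile.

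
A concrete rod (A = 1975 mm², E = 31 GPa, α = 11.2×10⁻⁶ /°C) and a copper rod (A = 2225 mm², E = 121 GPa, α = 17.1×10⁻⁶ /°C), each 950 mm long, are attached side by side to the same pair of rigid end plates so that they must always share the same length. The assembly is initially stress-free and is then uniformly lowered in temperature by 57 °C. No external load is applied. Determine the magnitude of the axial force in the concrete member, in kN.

P ≈ 16.8 kN (compressive in the concrete)

Equilibrium of a rigid end plate with no external load gives equal and opposite internal forces ±P in the two members. Since α_{copper} > α_{concrete}, cooling drives the copper into tension and the concrete into compression.
Compatibility of the two members (thermal + elastic change equal): (α₁ − α₂)ΔT = P·[1/(A₁E₁) + 1/(A₂E₂)].
|α₁ − α₂|·ΔT = 5.9×10⁻⁶ × 57 = 0.0003363.
1/(A₁E₁) + 1/(A₂E₂) = 1/(1975×31×10³) + 1/(2225×121×10³) = 2.005×10⁻⁸ N⁻¹.
So P = 0.0003363 / 2.005×10⁻⁸ = 16.78 kN.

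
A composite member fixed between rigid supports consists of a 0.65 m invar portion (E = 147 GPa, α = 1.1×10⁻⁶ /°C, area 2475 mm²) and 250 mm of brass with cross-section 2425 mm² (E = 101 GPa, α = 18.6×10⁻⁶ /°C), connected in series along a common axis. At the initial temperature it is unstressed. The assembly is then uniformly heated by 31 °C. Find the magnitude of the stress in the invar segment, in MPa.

σ ≈ 23.9 MPa (compressive)

With the walls removed the bar would change length by δ_free = Σ αᵢΔT Lᵢ = 1.1×10⁻⁶×31×650 + 18.6×10⁻⁶×31×250 = 0.1663 mm.
The walls prevent any net length change, so an axial force P (same in every segment) develops. Compatibility: P · Σ Lᵢ/(AᵢEᵢ) = δ_free.
Σ Lᵢ/(AᵢEᵢ) = 650/(2475×147×10³) + 250/(2425×101×10³) = 2.807×10⁻⁶ mm/N.
P = 0.1663 / 2.807×10⁻⁶ = 59240 N = 59.24 kN, compressive.
σ_{invar} = P / A = 59240 / 2475 = 23.94 MPa.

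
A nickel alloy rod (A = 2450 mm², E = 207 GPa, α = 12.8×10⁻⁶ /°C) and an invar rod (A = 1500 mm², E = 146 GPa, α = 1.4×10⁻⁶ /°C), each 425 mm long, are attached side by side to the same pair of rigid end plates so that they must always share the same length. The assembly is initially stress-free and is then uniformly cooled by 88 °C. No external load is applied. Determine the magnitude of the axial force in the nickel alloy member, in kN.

The nickel alloy has the larger α, so on cooling it would change length more than the invar if both were free. The rigid plates force a common final length, so the nickel alloy is put into tension and the invar into compression, with equal and opposite forces P (no external load).
Equating the net (thermal + elastic) strains gives |α₁ − α₂|·ΔT = P·[1/(A₁E₁) + 1/(A₂E₂)].
|α₁ − α₂|·ΔT = 11.4×10⁻⁶ × 88 = 0.001003.
1/(A₁E₁) + 1/(A₂E₂) = 1/(2450×207×10³) + 1/(1500×146×10³) = 6.538×10⁻⁹ N⁻¹.
So P = 0.001003 / 6.538×10⁻⁹ = 153.4 kN.

P ≈ 153 kN (tensile in the nickel alloy)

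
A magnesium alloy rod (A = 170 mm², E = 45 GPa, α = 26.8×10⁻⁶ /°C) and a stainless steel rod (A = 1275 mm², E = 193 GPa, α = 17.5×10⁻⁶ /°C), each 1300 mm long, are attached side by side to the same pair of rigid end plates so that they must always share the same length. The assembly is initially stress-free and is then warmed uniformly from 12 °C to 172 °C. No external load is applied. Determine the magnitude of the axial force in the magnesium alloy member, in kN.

P ≈ 11 kN (compressive in the magnesium alloy)

Both members must finish at the same length. With the larger α, the magnesium alloy tends to over-expand; the plates restrain it, putting the magnesium alloy in compression and the stainless steel in tension. With no external load the two internal forces are equal and opposite, magnitude P.
Setting the final lengths equal and cancelling L: (α₁ − α₂)ΔT = P/(A₁E₁) + P/(A₂E₂).
|α₁ − α₂|·ΔT = 9.3×10⁻⁶ × 160 = 0.001488.
1/(A₁E₁) + 1/(A₂E₂) = 1/(170×45×10³) + 1/(1275×193×10³) = 1.348×10⁻⁷ N⁻¹.
So P = 0.001488 / 1.348×10⁻⁷ = 11.04 kN.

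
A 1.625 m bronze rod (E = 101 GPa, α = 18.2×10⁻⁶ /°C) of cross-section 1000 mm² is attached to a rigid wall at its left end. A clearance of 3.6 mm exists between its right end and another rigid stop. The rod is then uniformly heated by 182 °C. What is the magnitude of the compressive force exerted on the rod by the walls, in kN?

P ≈ 111 kN

If the wall were absent the rod would grow by αΔT L = 18.2×10⁻⁶ × 182 × 1625 = 5.383 mm.
This exceeds the 3.6 mm gap, so the wall pushes back. The portion of expansion that must be recovered elastically is δ_free − gap = 5.383 − 3.6 = 1.783 mm.
Compatibility: PL/(AE) = 1.783 mm, so σ = P/A = E × (1.783/1625) = 110.8 MPa.
Force on the wall = σA = 110.8 × 1000 mm² = 110.8 kN.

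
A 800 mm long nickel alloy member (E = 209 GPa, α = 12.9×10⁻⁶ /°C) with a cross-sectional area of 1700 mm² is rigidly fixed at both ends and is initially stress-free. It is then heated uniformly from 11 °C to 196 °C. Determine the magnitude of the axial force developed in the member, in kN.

P ≈ 848 kN (compressive)

Full restraint means ε = 0, so the stress is σ = EαΔT = 209×10³ × 12.9×10⁻⁶ × 185 = 498.8 MPa.
Axial force P = σA = 498.8 × 1700 = 847900 N = 847.9 kN, compressive.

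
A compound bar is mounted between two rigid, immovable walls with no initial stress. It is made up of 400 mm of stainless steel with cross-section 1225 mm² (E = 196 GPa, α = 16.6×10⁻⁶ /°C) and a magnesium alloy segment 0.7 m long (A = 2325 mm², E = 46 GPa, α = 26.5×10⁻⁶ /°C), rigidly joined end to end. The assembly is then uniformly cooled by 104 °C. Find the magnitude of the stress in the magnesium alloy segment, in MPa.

σ ≈ 137 MPa (tensile)

Free thermal contraction of the whole bar: Σ αᵢΔT Lᵢ = 16.6×10⁻⁶×104×400 + 26.5×10⁻⁶×104×700 = 2.62 mm.
The walls prevent any net length change, so an axial force P (same in every segment) develops. Compatibility: P · Σ Lᵢ/(AᵢEᵢ) = δ_free.
The series flexibility is Σ Lᵢ/(AᵢEᵢ) = 400/(1225×196×10³) + 700/(2325×46×10³) = 8.211×10⁻⁶ mm/N.
Hence P = δ_free / Σ(L/AE) = 2.62/8.211×10⁻⁶ = 319.1 kN (tensile).
σ_{magnesium alloy} = P / A = 319100 / 2325 = 137.2 MPa.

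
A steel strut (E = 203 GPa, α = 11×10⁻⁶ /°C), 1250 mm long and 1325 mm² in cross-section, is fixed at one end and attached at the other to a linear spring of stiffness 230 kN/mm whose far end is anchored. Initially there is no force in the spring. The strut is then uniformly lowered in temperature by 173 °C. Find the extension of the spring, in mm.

δ ≈ 1.15 mm

If the spring were absent the strut would shorten by αΔT L = 11×10⁻⁶ × 173 × 1250 = 2.379 mm.
Let P be the tensile force in the spring. The strut extends elastically by PL/(AE) and the spring stretches by P/k; together these equal δ_free.
So P = δ_free / [L/(AE) + 1/k] = 2.379 / [ 1250/(1325×203×10³) + 1/(230×10³) ].
P = 2.379 / 8.995×10⁻⁶ = 264400 N.
Spring extension = P/k = 264400/(230×10³) = 1.15 mm.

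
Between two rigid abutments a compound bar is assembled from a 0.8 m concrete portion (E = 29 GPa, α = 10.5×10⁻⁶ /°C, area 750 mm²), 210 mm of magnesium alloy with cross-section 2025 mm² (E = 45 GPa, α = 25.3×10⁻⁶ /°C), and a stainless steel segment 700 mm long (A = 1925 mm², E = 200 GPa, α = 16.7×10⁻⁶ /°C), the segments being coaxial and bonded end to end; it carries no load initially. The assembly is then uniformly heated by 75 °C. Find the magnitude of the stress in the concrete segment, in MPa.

With the walls removed the bar would change length by δ_free = Σ αᵢΔT Lᵢ = 10.5×10⁻⁶×75×800 + 25.3×10⁻⁶×75×210 + 16.7×10⁻⁶×75×700 = 1.905 mm.
The rigid supports impose zero overall length change; the single axial force P common to all segments must satisfy P Σ Lᵢ/(AᵢEᵢ) = δ_free.
Σ Lᵢ/(AᵢEᵢ) = 800/(750×29×10³) + 210/(2025×45×10³) + 700/(1925×200×10³) = 4.09×10⁻⁵ mm/N.
Hence P = δ_free / Σ(L/AE) = 1.905/4.09×10⁻⁵ = 46.58 kN (compressive).
σ_{concrete} = P / A = 46580 / 750 = 62.1 MPa.

σ ≈ 62.1 MPa (compressive)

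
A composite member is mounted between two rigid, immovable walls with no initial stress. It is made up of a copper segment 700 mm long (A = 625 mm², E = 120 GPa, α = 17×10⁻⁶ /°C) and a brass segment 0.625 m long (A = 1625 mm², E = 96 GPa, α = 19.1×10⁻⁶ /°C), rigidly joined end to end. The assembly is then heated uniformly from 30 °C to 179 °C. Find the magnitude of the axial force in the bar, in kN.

If the supports were absent, the total length change would be Σ αᵢΔT Lᵢ = 17×10⁻⁶×149×700 + 19.1×10⁻⁶×149×625 = 3.552 mm.
The walls prevent any net length change, so an axial force P (same in every segment) develops. Compatibility: P · Σ Lᵢ/(AᵢEᵢ) = δ_free.
The series flexibility is Σ Lᵢ/(AᵢEᵢ) = 700/(625×120×10³) + 625/(1625×96×10³) = 1.334×10⁻⁵ mm/N.
P = 3.552 / 1.334×10⁻⁵ = 266300 N = 266.3 kN, compressive.

P ≈ 266 kN (compressive)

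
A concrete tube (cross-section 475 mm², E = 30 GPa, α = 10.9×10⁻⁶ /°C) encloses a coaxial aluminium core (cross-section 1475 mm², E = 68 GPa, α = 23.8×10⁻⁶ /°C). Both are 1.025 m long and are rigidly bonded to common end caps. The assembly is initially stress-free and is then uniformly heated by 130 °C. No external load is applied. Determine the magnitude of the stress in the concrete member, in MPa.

Both members must finish at the same length. With the larger α, the aluminium tends to over-expand; the plates restrain it, putting the aluminium in compression and the concrete in tension. With no external load the two internal forces are equal and opposite, magnitude P.
Equating the net (thermal + elastic) strains gives |α₁ − α₂|·ΔT = P·[1/(A₁E₁) + 1/(A₂E₂)].
|α₁ − α₂|·ΔT = 12.9×10⁻⁶ × 130 = 0.001677.
1/(A₁E₁) + 1/(A₂E₂) = 1/(475×30×10³) + 1/(1475×68×10³) = 8.015×10⁻⁸ N⁻¹.
So P = 0.001677 / 8.015×10⁻⁸ = 20.92 kN.
σ_{concrete} = P/A₁ = 20920/475 = 44.05 MPa, tensile.

σ ≈ 44.1 MPa (tensile)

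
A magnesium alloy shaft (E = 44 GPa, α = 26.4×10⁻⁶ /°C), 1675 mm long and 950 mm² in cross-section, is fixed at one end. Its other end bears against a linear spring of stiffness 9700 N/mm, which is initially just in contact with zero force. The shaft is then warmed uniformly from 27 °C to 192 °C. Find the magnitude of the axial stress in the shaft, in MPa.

The unrestrained thermal change is αΔT L = 26.4×10⁻⁶ × 165 × 1675 = 7.296 mm.
Let P be the compressive force at the spring. The shaft shortens elastically by PL/(AE) and the spring compresses by P/k; together these equal δ_free.
So P = δ_free / [L/(AE) + 1/k] = 7.296 / [ 1675/(950×44×10³) + 1/(9700) ].
P = 7.296 / 0.0001432 = 50960 N.
σ = P/A = 50960/950 = 53.65 MPa.

σ ≈ 53.6 MPa (compressive)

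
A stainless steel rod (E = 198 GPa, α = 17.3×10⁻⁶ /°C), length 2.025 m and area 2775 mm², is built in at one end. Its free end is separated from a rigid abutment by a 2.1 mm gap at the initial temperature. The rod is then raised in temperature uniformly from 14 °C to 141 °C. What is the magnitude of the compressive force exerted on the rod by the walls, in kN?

P ≈ 637 kN

Unrestrained expansion: δ_free = αΔT L = 17.3×10⁻⁶ × 127 × 2025 = 4.449 mm.
This exceeds the 2.1 mm gap, so the wall pushes back. The portion of expansion that must be recovered elastically is δ_free − gap = 4.449 − 2.1 = 2.349 mm.
That suppressed elongation corresponds to σ = E·Δ/L = 198×10³ × 2.349/2025 = 229.7 MPa.
P = σA = 229.7 × 2775 = 637.4 kN.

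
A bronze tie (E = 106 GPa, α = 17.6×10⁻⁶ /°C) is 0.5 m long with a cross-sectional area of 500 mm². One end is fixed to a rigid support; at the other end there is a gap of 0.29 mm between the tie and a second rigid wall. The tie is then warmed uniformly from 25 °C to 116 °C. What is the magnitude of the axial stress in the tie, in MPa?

If the wall were absent the tie would grow by αΔT L = 17.6×10⁻⁶ × 91 × 500 = 0.8008 mm.
After closing the 0.29 mm clearance, 0.8008 − 0.29 = 0.5108 mm of expansion remains to be suppressed by the wall.
That suppressed elongation corresponds to σ = E·Δ/L = 106×10³ × 0.5108/500 = 108.3 MPa.

σ ≈ 108 MPa (compressive)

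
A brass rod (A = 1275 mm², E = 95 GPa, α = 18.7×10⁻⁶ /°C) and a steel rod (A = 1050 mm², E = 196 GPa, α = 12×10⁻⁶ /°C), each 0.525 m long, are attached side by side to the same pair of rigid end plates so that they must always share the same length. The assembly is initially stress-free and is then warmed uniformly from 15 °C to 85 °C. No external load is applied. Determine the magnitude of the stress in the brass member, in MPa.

The brass has the larger α, so on heating it would change length more than the steel if both were free. The rigid plates force a common final length, so the brass is put into compression and the steel into tension, with equal and opposite forces P (no external load).
Compatibility of the two members (thermal + elastic change equal): (α₁ − α₂)ΔT = P·[1/(A₁E₁) + 1/(A₂E₂)].
|α₁ − α₂|·ΔT = 6.7×10⁻⁶ × 70 = 0.000469.
1/(A₁E₁) + 1/(A₂E₂) = 1/(1275×95×10³) + 1/(1050×196×10³) = 1.312×10⁻⁸ N⁻¹.
P = 0.000469 / 1.312×10⁻⁸ = 35760 N = 35.76 kN.
σ_{brass} = P/A₁ = 35760/1275 = 28.05 MPa, compressive.

σ ≈ 28 MPa (compressive)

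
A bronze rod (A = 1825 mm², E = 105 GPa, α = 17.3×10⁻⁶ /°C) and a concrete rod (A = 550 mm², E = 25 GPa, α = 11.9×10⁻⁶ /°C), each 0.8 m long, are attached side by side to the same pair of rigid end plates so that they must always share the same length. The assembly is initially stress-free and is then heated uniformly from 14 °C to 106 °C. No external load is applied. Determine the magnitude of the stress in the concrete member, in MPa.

The bronze has the larger α, so on heating it would change length more than the concrete if both were free. The rigid plates force a common final length, so the bronze is put into compression and the concrete into tension, with equal and opposite forces P (no external load).
Equating the net (thermal + elastic) strains gives |α₁ − α₂|·ΔT = P·[1/(A₁E₁) + 1/(A₂E₂)].
|α₁ − α₂|·ΔT = 5.4×10⁻⁶ × 92 = 0.0004968.
1/(A₁E₁) + 1/(A₂E₂) = 1/(1825×105×10³) + 1/(550×25×10³) = 7.795×10⁻⁸ N⁻¹.
P = 0.0004968 / 7.795×10⁻⁸ = 6374 N = 6.374 kN.
σ_{concrete} = P/A₂ = 6374/550 = 11.59 MPa, tensile.

σ ≈ 11.6 MPa (tensile)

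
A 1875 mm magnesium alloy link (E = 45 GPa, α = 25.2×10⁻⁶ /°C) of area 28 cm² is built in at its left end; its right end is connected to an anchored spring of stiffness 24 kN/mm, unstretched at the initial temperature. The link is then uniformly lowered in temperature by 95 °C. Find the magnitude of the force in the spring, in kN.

P ≈ 79.4 kN

The unrestrained thermal change is αΔT L = 25.2×10⁻⁶ × 95 × 1875 = 4.489 mm.
With a force P in the spring, the elastic change of the link is PL/(AE) and that of the spring is P/k; compatibility requires their sum to equal δ_free.
P [ L/(AE) + 1/k ] = δ_free → P [ 1875/(2800×45×10³) + 1/(24×10³) ] = 4.489.
P = 4.489 / 5.655×10⁻⁵ = 79380 N.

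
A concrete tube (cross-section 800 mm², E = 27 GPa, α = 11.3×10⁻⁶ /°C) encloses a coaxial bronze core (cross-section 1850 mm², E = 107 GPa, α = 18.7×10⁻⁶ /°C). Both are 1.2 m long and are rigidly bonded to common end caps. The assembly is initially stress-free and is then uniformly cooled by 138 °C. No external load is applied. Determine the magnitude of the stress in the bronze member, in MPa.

σ ≈ 10.8 MPa (tensile)

Both members must finish at the same length. With the larger α, the bronze tends to over-contract; the plates restrain it, putting the bronze in tension and the concrete in compression. With no external load the two internal forces are equal and opposite, magnitude P.
Equating the net (thermal + elastic) strains gives |α₁ − α₂|·ΔT = P·[1/(A₁E₁) + 1/(A₂E₂)].
|α₁ − α₂|·ΔT = 7.4×10⁻⁶ × 138 = 0.001021.
1/(A₁E₁) + 1/(A₂E₂) = 1/(800×27×10³) + 1/(1850×107×10³) = 5.135×10⁻⁸ N⁻¹.
So P = 0.001021 / 5.135×10⁻⁸ = 19.89 kN.
σ_{bronze} = P/A₂ = 19890/1850 = 10.75 MPa, tensile.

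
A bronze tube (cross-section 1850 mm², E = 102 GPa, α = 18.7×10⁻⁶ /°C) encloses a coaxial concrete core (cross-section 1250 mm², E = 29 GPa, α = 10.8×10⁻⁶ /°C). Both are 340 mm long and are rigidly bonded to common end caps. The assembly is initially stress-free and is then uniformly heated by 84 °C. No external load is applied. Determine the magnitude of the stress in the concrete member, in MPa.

σ ≈ 16.1 MPa (tensile)

Both members must finish at the same length. With the larger α, the bronze tends to over-expand; the plates restrain it, putting the bronze in compression and the concrete in tension. With no external load the two internal forces are equal and opposite, magnitude P.
Compatibility of the two members (thermal + elastic change equal): (α₁ − α₂)ΔT = P·[1/(A₁E₁) + 1/(A₂E₂)].
|α₁ − α₂|·ΔT = 7.9×10⁻⁶ × 84 = 0.0006636.
1/(A₁E₁) + 1/(A₂E₂) = 1/(1850×102×10³) + 1/(1250×29×10³) = 3.289×10⁻⁸ N⁻¹.
So P = 0.0006636 / 3.289×10⁻⁸ = 20.18 kN.
σ_{concrete} = P/A₂ = 20180/1250 = 16.14 MPa, tensile.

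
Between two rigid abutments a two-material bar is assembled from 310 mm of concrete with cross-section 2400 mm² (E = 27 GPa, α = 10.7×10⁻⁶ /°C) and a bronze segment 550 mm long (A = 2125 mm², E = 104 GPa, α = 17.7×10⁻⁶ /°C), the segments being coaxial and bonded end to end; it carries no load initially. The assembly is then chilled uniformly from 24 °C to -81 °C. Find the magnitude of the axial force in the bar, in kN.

P ≈ 188 kN (tensile)

With the walls removed the bar would change length by δ_free = Σ αᵢΔT Lᵢ = 10.7×10⁻⁶×105×310 + 17.7×10⁻⁶×105×550 = 1.37 mm.
The rigid supports impose zero overall length change; the single axial force P common to all segments must satisfy P Σ Lᵢ/(AᵢEᵢ) = δ_free.
Σ Lᵢ/(AᵢEᵢ) = 310/(2400×27×10³) + 550/(2125×104×10³) = 7.273×10⁻⁶ mm/N.
Hence P = δ_free / Σ(L/AE) = 1.37/7.273×10⁻⁶ = 188.4 kN (tensile).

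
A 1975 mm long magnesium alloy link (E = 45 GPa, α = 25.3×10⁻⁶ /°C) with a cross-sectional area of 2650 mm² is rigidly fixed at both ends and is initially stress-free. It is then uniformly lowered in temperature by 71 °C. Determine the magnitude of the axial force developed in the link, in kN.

P ≈ 214 kN (tensile)

With zero net strain, σ = E·αΔT = 45 GPa × 25.3×10⁻⁶ × 71 = 80.83 MPa.
P = AEαΔT = 2650 × 45×10³ × 25.3×10⁻⁶ × 71 = 214.2 kN (tensile).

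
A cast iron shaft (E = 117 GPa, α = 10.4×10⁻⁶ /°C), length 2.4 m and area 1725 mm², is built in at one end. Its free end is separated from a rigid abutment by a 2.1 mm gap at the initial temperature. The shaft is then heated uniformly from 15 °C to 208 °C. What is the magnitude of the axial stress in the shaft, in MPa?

If the wall were absent the shaft would grow by αΔT L = 10.4×10⁻⁶ × 193 × 2400 = 4.817 mm.
After closing the 2.1 mm clearance, 4.817 − 2.1 = 2.717 mm of expansion remains to be suppressed by the wall.
So σ = E(δ_free − g)/L = 117×10³ × 2.717/2400 = 132.5 MPa.

σ ≈ 132 MPa (compressive)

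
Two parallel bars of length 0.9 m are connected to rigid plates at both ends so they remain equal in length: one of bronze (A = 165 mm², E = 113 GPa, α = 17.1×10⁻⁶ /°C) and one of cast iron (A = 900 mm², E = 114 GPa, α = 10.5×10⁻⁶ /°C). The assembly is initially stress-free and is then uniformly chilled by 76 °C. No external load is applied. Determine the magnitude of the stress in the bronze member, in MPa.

σ ≈ 48 MPa (tensile)

The bronze has the larger α, so on cooling it would change length more than the cast iron if both were free. The rigid plates force a common final length, so the bronze is put into tension and the cast iron into compression, with equal and opposite forces P (no external load).
Setting the final lengths equal and cancelling L: (α₁ − α₂)ΔT = P/(A₁E₁) + P/(A₂E₂).
|α₁ − α₂|·ΔT = 6.6×10⁻⁶ × 76 = 0.0005016.
1/(A₁E₁) + 1/(A₂E₂) = 1/(165×113×10³) + 1/(900×114×10³) = 6.338×10⁻⁸ N⁻¹.
P = 0.0005016 / 6.338×10⁻⁸ = 7914 N = 7.914 kN.
σ_{bronze} = P/A₁ = 7914/165 = 47.96 MPa, tensile.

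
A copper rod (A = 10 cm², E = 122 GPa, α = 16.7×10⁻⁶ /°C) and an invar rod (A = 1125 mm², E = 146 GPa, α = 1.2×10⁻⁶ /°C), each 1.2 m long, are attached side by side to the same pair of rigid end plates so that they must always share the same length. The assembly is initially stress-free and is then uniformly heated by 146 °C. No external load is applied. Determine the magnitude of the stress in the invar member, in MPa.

Both members must finish at the same length. With the larger α, the copper tends to over-expand; the plates restrain it, putting the copper in compression and the invar in tension. With no external load the two internal forces are equal and opposite, magnitude P.
Equating the net (thermal + elastic) strains gives |α₁ − α₂|·ΔT = P·[1/(A₁E₁) + 1/(A₂E₂)].
|α₁ − α₂|·ΔT = 15.5×10⁻⁶ × 146 = 0.002263.
1/(A₁E₁) + 1/(A₂E₂) = 1/(1000×122×10³) + 1/(1125×146×10³) = 1.429×10⁻⁸ N⁻¹.
P = 0.002263 / 1.429×10⁻⁸ = 158400 N = 158.4 kN.
σ_{invar} = P/A₂ = 158400/1125 = 140.8 MPa, tensile.

σ ≈ 141 MPa (tensile)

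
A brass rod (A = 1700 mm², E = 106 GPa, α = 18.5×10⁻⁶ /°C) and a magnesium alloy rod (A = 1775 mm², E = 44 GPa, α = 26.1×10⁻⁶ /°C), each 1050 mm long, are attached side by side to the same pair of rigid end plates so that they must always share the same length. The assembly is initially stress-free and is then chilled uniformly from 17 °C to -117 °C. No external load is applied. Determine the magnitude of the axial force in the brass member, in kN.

P ≈ 55.5 kN (compressive in the brass)

Equilibrium of a rigid end plate with no external load gives equal and opposite internal forces ±P in the two members. Since α_{magnesium alloy} > α_{brass}, cooling drives the magnesium alloy into tension and the brass into compression.
Equating the net (thermal + elastic) strains gives |α₁ − α₂|·ΔT = P·[1/(A₁E₁) + 1/(A₂E₂)].
|α₁ − α₂|·ΔT = 7.6×10⁻⁶ × 134 = 0.001018.
1/(A₁E₁) + 1/(A₂E₂) = 1/(1700×106×10³) + 1/(1775×44×10³) = 1.835×10⁻⁸ N⁻¹.
So P = 0.001018 / 1.835×10⁻⁸ = 55.49 kN.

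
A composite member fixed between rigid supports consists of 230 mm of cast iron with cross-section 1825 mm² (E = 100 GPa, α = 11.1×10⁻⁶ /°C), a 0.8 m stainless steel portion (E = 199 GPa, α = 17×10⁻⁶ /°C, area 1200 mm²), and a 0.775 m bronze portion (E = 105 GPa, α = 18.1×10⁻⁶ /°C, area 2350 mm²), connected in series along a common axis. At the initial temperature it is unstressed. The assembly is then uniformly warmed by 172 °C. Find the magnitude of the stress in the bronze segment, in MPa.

Free thermal expansion of the whole bar: Σ αᵢΔT Lᵢ = 11.1×10⁻⁶×172×230 + 17×10⁻⁶×172×800 + 18.1×10⁻⁶×172×775 = 5.191 mm.
The rigid supports impose zero overall length change; the single axial force P common to all segments must satisfy P Σ Lᵢ/(AᵢEᵢ) = δ_free.
Σ Lᵢ/(AᵢEᵢ) = 230/(1825×100×10³) + 800/(1200×199×10³) + 775/(2350×105×10³) = 7.751×10⁻⁶ mm/N.
So P = 5.191 / 7.751×10⁻⁶ = 669.7 kN, compressive.
σ_{bronze} = P / A = 669700 / 2350 = 285 MPa.

σ ≈ 285 MPa (compressive)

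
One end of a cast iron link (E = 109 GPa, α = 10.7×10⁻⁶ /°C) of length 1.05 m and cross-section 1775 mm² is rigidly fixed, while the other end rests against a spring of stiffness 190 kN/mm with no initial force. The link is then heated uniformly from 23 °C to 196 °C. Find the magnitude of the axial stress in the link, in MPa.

σ ≈ 102 MPa (compressive)

The unrestrained thermal change is αΔT L = 10.7×10⁻⁶ × 173 × 1050 = 1.944 mm.
Let P be the compressive force at the spring. The link shortens elastically by PL/(AE) and the spring compresses by P/k; together these equal δ_free.
P [ L/(AE) + 1/k ] = δ_free → P [ 1050/(1775×109×10³) + 1/(190×10³) ] = 1.944.
P = 1.944 / 1.069×10⁻⁵ = 181800 N.
σ = P/A = 181800/1775 = 102.4 MPa.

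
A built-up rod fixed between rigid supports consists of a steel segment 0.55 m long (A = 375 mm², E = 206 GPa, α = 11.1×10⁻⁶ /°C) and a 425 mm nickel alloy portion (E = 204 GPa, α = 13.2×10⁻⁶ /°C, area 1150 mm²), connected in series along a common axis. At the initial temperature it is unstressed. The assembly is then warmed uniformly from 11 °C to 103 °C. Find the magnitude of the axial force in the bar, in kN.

P ≈ 121 kN (compressive)

Free thermal expansion of the whole bar: Σ αᵢΔT Lᵢ = 11.1×10⁻⁶×92×550 + 13.2×10⁻⁶×92×425 = 1.078 mm.
Since the ends are fixed, an axial force P builds up, equal in every segment, with P · Σ Lᵢ/(AᵢEᵢ) = δ_free.
Σ Lᵢ/(AᵢEᵢ) = 550/(375×206×10³) + 425/(1150×204×10³) = 8.931×10⁻⁶ mm/N.
So P = 1.078 / 8.931×10⁻⁶ = 120.7 kN, compressive.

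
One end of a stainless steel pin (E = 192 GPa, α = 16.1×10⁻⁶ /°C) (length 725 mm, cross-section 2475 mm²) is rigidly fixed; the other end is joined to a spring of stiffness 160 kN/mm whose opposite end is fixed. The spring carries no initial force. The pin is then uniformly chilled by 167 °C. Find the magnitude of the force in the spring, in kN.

P ≈ 251 kN

The unrestrained thermal change is αΔT L = 16.1×10⁻⁶ × 167 × 725 = 1.949 mm.
With a force P in the spring, the elastic change of the pin is PL/(AE) and that of the spring is P/k; compatibility requires their sum to equal δ_free.
So P = δ_free / [L/(AE) + 1/k] = 1.949 / [ 725/(2475×192×10³) + 1/(160×10³) ].
P = 1.949 / 7.776×10⁻⁶ = 250700 N.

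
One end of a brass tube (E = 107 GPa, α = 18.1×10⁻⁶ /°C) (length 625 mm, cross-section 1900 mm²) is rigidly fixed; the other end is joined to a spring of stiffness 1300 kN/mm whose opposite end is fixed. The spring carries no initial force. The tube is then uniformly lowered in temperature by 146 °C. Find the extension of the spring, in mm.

The unrestrained thermal change is αΔT L = 18.1×10⁻⁶ × 146 × 625 = 1.652 mm.
Let P be the tensile force in the spring. The tube extends elastically by PL/(AE) and the spring stretches by P/k; together these equal δ_free.
So P = δ_free / [L/(AE) + 1/k] = 1.652 / [ 625/(1900×107×10³) + 1/(1300×10³) ].
P = 1.652 / 3.844×10⁻⁶ = 429700 N.
Spring extension = P/k = 429700/(1300×10³) = 0.3306 mm.

δ ≈ 0.331 mm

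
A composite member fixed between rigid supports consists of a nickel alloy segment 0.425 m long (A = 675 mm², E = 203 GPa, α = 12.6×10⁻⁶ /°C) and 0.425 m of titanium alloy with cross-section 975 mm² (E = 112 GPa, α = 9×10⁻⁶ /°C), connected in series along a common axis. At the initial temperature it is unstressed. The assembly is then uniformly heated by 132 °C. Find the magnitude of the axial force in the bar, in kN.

P ≈ 173 kN (compressive)

If the supports were absent, the total length change would be Σ αᵢΔT Lᵢ = 12.6×10⁻⁶×132×425 + 9×10⁻⁶×132×425 = 1.212 mm.
The walls prevent any net length change, so an axial force P (same in every segment) develops. Compatibility: P · Σ Lᵢ/(AᵢEᵢ) = δ_free.
Σ Lᵢ/(AᵢEᵢ) = 425/(675×203×10³) + 425/(975×112×10³) = 6.994×10⁻⁶ mm/N.
P = 1.212 / 6.994×10⁻⁶ = 173300 N = 173.3 kN, compressive.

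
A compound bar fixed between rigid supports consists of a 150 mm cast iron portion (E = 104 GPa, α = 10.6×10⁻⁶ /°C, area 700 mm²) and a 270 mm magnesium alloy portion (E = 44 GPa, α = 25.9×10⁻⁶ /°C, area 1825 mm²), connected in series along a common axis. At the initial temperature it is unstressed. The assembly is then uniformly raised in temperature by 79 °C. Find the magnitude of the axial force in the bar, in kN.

Free thermal expansion of the whole bar: Σ αᵢΔT Lᵢ = 10.6×10⁻⁶×79×150 + 25.9×10⁻⁶×79×270 = 0.6781 mm.
The rigid supports impose zero overall length change; the single axial force P common to all segments must satisfy P Σ Lᵢ/(AᵢEᵢ) = δ_free.
The series flexibility is Σ Lᵢ/(AᵢEᵢ) = 150/(700×104×10³) + 270/(1825×44×10³) = 5.423×10⁻⁶ mm/N.
So P = 0.6781 / 5.423×10⁻⁶ = 125 kN, compressive.

P ≈ 125 kN (compressive)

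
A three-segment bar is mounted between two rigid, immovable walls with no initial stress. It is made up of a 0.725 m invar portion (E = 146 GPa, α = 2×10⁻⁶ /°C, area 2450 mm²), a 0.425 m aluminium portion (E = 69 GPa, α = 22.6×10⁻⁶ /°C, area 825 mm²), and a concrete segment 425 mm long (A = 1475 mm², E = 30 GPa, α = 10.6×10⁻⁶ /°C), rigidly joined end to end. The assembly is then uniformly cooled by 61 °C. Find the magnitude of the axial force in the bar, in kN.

Free thermal contraction of the whole bar: Σ αᵢΔT Lᵢ = 2×10⁻⁶×61×725 + 22.6×10⁻⁶×61×425 + 10.6×10⁻⁶×61×425 = 0.9492 mm.
The rigid supports impose zero overall length change; the single axial force P common to all segments must satisfy P Σ Lᵢ/(AᵢEᵢ) = δ_free.
Σ Lᵢ/(AᵢEᵢ) = 725/(2450×146×10³) + 425/(825×69×10³) + 425/(1475×30×10³) = 1.91×10⁻⁵ mm/N.
So P = 0.9492 / 1.91×10⁻⁵ = 49.7 kN, tensile.

P ≈ 49.7 kN (tensile)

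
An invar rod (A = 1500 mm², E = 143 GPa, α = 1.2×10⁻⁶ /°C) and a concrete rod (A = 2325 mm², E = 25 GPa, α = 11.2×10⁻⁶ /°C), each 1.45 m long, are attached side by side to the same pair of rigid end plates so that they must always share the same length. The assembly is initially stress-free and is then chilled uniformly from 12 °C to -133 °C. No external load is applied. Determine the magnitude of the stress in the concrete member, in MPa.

σ ≈ 28.5 MPa (tensile)

Equilibrium of a rigid end plate with no external load gives equal and opposite internal forces ±P in the two members. Since α_{concrete} > α_{invar}, cooling drives the concrete into tension and the invar into compression.
Equating the net (thermal + elastic) strains gives |α₁ − α₂|·ΔT = P·[1/(A₁E₁) + 1/(A₂E₂)].
|α₁ − α₂|·ΔT = 10×10⁻⁶ × 145 = 0.00145.
1/(A₁E₁) + 1/(A₂E₂) = 1/(1500×143×10³) + 1/(2325×25×10³) = 2.187×10⁻⁸ N⁻¹.
P = 0.00145 / 2.187×10⁻⁸ = 66310 N = 66.31 kN.
σ_{concrete} = P/A₂ = 66310/2325 = 28.52 MPa, tensile.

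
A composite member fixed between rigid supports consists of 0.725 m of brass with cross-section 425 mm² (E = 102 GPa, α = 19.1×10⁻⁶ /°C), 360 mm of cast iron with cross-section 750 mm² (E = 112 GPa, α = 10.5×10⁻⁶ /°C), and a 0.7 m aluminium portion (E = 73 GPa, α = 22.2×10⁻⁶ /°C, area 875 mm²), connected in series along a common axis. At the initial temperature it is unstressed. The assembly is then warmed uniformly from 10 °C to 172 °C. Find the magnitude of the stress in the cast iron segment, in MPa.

If the supports were absent, the total length change would be Σ αᵢΔT Lᵢ = 19.1×10⁻⁶×162×725 + 10.5×10⁻⁶×162×360 + 22.2×10⁻⁶×162×700 = 5.373 mm.
The rigid supports impose zero overall length change; the single axial force P common to all segments must satisfy P Σ Lᵢ/(AᵢEᵢ) = δ_free.
Σ Lᵢ/(AᵢEᵢ) = 725/(425×102×10³) + 360/(750×112×10³) + 700/(875×73×10³) = 3.197×10⁻⁵ mm/N.
So P = 5.373 / 3.197×10⁻⁵ = 168.1 kN, compressive.
σ_{cast iron} = P / A = 168100 / 750 = 224.1 MPa.

σ ≈ 224 MPa (compressive)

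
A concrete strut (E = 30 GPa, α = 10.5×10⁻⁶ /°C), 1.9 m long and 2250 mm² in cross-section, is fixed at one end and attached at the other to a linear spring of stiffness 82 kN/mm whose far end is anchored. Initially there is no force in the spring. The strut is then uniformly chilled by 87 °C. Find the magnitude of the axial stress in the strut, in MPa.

The unrestrained thermal change is αΔT L = 10.5×10⁻⁶ × 87 × 1900 = 1.736 mm.
Let P be the tensile force in the spring. The strut extends elastically by PL/(AE) and the spring stretches by P/k; together these equal δ_free.
So P = δ_free / [L/(AE) + 1/k] = 1.736 / [ 1900/(2250×30×10³) + 1/(82×10³) ].
P = 1.736 / 4.034×10⁻⁵ = 43020 N.
σ = P/A = 43020/2250 = 19.12 MPa.

σ ≈ 19.1 MPa (tensile)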